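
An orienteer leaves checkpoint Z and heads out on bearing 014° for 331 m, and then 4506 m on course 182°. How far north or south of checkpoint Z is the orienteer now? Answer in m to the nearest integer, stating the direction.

4182 m south

Leg 1 (014°, 331 m): east 331 sin 14° = 80.08, north 331 cos 14° = 321.17
Leg 2 (182°, 4506 m): east 4506 sin 182° = -157.26, north 4506 cos 182° = -4503.26
Net north component: -4182.09 m.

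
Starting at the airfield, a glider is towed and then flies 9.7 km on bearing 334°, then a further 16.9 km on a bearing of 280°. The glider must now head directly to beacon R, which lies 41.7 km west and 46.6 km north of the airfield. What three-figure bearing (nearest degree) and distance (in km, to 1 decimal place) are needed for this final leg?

Leg 1 (334°, 9.7 km): east 9.7 sin 334° = -4.25, north 9.7 cos 334° = 8.72
Leg 2 (280°, 16.9 km): east 16.9 sin 280° = -16.64, north 16.9 cos 280° = 2.93
Current position: (-20.90, 11.65). Target: (-41.7, 46.6). Remaining: Δeast = -20.80, Δnorth = 34.95.
Bearing = atan2(-20.80, 34.95) mod 360° = 329.23°; distance = √((-20.80)² + (34.95)²) = 40.671 km.

329°, 40.7 km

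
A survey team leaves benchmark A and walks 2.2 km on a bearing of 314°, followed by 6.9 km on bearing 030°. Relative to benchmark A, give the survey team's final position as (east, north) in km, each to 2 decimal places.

Leg 1 (314°, 2.2 km): east 2.2 sin 314° = -1.58, north 2.2 cos 314° = 1.53
Leg 2 (030°, 6.9 km): east 6.9 sin 30° = 3.45, north 6.9 cos 30° = 5.98
Summing: 1.87 km east, 7.50 km north → (1.87, 7.50).

(1.87, 7.50)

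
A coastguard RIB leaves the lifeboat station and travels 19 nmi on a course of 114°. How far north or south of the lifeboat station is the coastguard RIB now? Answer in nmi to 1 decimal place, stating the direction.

7.7 nmi south

Leg 1 (114°, 19 nmi): east 19 sin 114° = 17.36, north 19 cos 114° = -7.73
Net north component: -7.73 nmi.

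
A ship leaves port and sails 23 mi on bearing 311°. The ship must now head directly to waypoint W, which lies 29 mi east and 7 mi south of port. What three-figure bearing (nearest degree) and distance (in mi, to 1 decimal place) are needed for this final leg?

115°, 51.4 mi

Leg 1 (311°, 23 mi): east 23 sin 311° = -17.36, north 23 cos 311° = 15.09
Current position: (-17.36, 15.09). Target: (29, -7). Remaining: Δeast = 46.36, Δnorth = -22.09.
Bearing = atan2(46.36, -22.09) mod 360° = 115.48°; distance = √((46.36)² + (-22.09)²) = 51.352 mi.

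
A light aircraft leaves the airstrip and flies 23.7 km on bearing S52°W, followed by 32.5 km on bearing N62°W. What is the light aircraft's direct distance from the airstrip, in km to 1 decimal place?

Leg 1 (S52°W, 23.7 km): east 23.7 sin 232° = -18.68, north 23.7 cos 232° = -14.59
Leg 2 (N62°W, 32.5 km): east 32.5 sin 298° = -28.70, north 32.5 cos 298° = 15.26
Net: -47.37 east, 0.67 north. Distance = √((-47.37)² + (0.67)²) = 47.376 km.

47.4 km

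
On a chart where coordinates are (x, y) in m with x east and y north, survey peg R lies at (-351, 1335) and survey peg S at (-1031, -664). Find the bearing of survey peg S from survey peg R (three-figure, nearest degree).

199°

Δeast = -1031 − -351 = -680.00; Δnorth = -664 − 1335 = -1999.00.
Bearing = atan2(Δeast, Δnorth) mod 360° = 198.79° ≈ 199°.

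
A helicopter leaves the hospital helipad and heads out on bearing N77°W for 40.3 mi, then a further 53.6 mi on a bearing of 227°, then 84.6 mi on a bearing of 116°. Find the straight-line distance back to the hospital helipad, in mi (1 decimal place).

64.6 mi

Leg 1 (N77°W, 40.3 mi): east 40.3 sin 283° = -39.27, north 40.3 cos 283° = 9.07
Leg 2 (227°, 53.6 mi): east 53.6 sin 227° = -39.20, north 53.6 cos 227° = -36.56
Leg 3 (116°, 84.6 mi): east 84.6 sin 116° = 76.04, north 84.6 cos 116° = -37.09
Net: -2.43 east, -64.58 north. Distance = √((-2.43)² + (-64.58)²) = 64.621 mi.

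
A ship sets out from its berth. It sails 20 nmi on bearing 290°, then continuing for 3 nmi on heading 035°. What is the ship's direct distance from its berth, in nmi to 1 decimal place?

19.4 nmi

Leg 1 (290°, 20 nmi): east 20 sin 290° = -18.79, north 20 cos 290° = 6.84
Leg 2 (035°, 3 nmi): east 3 sin 35° = 1.72, north 3 cos 35° = 2.46
Net: -17.07 east, 9.30 north. Distance = √((-17.07)² + (9.30)²) = 19.441 nmi.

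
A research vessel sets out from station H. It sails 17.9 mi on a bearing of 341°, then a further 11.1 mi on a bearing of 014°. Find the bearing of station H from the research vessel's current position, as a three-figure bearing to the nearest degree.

174°

Leg 1 (341°, 17.9 mi): east 17.9 sin 341° = -5.83, north 17.9 cos 341° = 16.92
Leg 2 (014°, 11.1 mi): east 11.1 sin 14° = 2.69, north 11.1 cos 14° = 10.77
Net displacement: -3.14 east, 27.70 north. Direction back to start is (3.14, -27.70): bearing = atan2(3.14, -27.70) mod 360° = 173.53° ≈ 174°.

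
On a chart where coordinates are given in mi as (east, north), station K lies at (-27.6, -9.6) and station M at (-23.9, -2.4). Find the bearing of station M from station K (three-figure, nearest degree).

Δeast = -23.9 − -27.6 = 3.70; Δnorth = -2.4 − -9.6 = 7.20.
Bearing = atan2(Δeast, Δnorth) mod 360° = 27.20° ≈ 027°.

027°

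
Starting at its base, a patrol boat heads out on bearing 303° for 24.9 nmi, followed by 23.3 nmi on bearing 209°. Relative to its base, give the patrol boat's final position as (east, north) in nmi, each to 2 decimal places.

(-32.18, -6.82)

Leg 1 (303°, 24.9 nmi): east 24.9 sin 303° = -20.88, north 24.9 cos 303° = 13.56
Leg 2 (209°, 23.3 nmi): east 23.3 sin 209° = -11.30, north 23.3 cos 209° = -20.38
Summing: -32.18 nmi east, -6.82 nmi north → (-32.18, -6.82).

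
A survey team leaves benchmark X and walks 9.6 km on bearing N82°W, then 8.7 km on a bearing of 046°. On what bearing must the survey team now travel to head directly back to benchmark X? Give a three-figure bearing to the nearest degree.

Leg 1 (N82°W, 9.6 km): east 9.6 sin 278° = -9.51, north 9.6 cos 278° = 1.34
Leg 2 (046°, 8.7 km): east 8.7 sin 46° = 6.26, north 8.7 cos 46° = 6.04
Net displacement: -3.25 east, 7.38 north. Direction back to start is (3.25, -7.38): bearing = atan2(3.25, -7.38) mod 360° = 156.24° ≈ 156°.

156°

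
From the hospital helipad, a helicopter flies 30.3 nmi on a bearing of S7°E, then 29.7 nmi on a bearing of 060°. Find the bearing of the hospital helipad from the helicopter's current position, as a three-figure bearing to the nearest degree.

297°

Leg 1 (S7°E, 30.3 nmi): east 30.3 sin 173° = 3.69, north 30.3 cos 173° = -30.07
Leg 2 (060°, 29.7 nmi): east 29.7 sin 60° = 25.72, north 29.7 cos 60° = 14.85
Net displacement: 29.41 east, -15.22 north. Direction back to start is (-29.41, 15.22): bearing = atan2(-29.41, 15.22) mod 360° = 297.37° ≈ 297°.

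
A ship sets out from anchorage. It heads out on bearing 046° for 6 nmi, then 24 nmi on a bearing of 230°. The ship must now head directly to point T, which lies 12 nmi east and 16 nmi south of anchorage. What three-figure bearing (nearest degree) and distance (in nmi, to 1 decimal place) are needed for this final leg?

Leg 1 (046°, 6 nmi): east 6 sin 46° = 4.32, north 6 cos 46° = 4.17
Leg 2 (230°, 24 nmi): east 24 sin 230° = -18.39, north 24 cos 230° = -15.43
Current position: (-14.07, -11.26). Target: (12, -16). Remaining: Δeast = 26.07, Δnorth = -4.74.
Bearing = atan2(26.07, -4.74) mod 360° = 100.31°; distance = √((26.07)² + (-4.74)²) = 26.497 nmi.

100°, 26.5 nmi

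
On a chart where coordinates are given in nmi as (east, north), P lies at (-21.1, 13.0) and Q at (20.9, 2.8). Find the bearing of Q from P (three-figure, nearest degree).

Δeast = 20.9 − -21.1 = 42.00; Δnorth = 2.8 − 13.0 = -10.20.
Bearing = atan2(Δeast, Δnorth) mod 360° = 103.65° ≈ 104°.

104°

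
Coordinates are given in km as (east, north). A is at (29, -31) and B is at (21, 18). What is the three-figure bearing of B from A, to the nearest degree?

351°

Δeast = 21 − 29 = -8.00; Δnorth = 18 − -31 = 49.00.
Bearing = atan2(Δeast, Δnorth) mod 360° = 350.73° ≈ 351°.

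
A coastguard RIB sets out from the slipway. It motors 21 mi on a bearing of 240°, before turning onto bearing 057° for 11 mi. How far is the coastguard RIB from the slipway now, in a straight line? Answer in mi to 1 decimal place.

Leg 1 (240°, 21 mi): east 21 sin 240° = -18.19, north 21 cos 240° = -10.50
Leg 2 (057°, 11 mi): east 11 sin 57° = 9.23, north 11 cos 57° = 5.99
Net: -8.96 east, -4.51 north. Distance = √((-8.96)² + (-4.51)²) = 10.032 mi.

10.0 mi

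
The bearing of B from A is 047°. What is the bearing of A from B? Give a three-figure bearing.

Back-bearing = 047° + 180° = 227°.

227°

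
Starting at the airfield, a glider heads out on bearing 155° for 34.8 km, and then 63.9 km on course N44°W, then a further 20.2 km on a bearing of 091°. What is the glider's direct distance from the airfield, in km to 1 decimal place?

Leg 1 (155°, 34.8 km): east 34.8 sin 155° = 14.71, north 34.8 cos 155° = -31.54
Leg 2 (N44°W, 63.9 km): east 63.9 sin 316° = -44.39, north 63.9 cos 316° = 45.97
Leg 3 (091°, 20.2 km): east 20.2 sin 91° = 20.20, north 20.2 cos 91° = -0.35
Net: -9.48 east, 14.07 north. Distance = √((-9.48)² + (14.07)²) = 16.971 km.

17.0 km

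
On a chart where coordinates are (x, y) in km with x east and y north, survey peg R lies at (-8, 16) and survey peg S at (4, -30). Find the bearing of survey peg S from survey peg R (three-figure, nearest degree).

165°

Δeast = 4 − -8 = 12.00; Δnorth = -30 − 16 = -46.00.
Bearing = atan2(Δeast, Δnorth) mod 360° = 165.38° ≈ 165°.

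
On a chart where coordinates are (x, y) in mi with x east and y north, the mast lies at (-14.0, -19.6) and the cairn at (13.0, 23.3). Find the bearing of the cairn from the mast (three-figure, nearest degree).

Δeast = 13.0 − -14.0 = 27.00; Δnorth = 23.3 − -19.6 = 42.90.
Bearing = atan2(Δeast, Δnorth) mod 360° = 32.19° ≈ 032°.

032°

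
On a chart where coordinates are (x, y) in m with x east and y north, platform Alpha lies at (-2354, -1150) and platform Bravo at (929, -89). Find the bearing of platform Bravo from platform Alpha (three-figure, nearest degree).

Δeast = 929 − -2354 = 3283.00; Δnorth = -89 − -1150 = 1061.00.
Bearing = atan2(Δeast, Δnorth) mod 360° = 72.09° ≈ 072°.

072°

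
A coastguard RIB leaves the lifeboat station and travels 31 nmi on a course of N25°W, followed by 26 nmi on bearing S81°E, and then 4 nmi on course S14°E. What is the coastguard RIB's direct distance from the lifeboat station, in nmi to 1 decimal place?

24.3 nmi

Leg 1 (N25°W, 31 nmi): east 31 sin 335° = -13.10, north 31 cos 335° = 28.10
Leg 2 (S81°E, 26 nmi): east 26 sin 99° = 25.68, north 26 cos 99° = -4.07
Leg 3 (S14°E, 4 nmi): east 4 sin 166° = 0.97, north 4 cos 166° = -3.88
Net: 13.55 east, 20.15 north. Distance = √((13.55)² + (20.15)²) = 24.278 nmi.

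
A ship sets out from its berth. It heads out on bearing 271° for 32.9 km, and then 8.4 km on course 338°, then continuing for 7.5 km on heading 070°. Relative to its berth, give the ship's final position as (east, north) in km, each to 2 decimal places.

Leg 1 (271°, 32.9 km): east 32.9 sin 271° = -32.89, north 32.9 cos 271° = 0.57
Leg 2 (338°, 8.4 km): east 8.4 sin 338° = -3.15, north 8.4 cos 338° = 7.79
Leg 3 (070°, 7.5 km): east 7.5 sin 70° = 7.05, north 7.5 cos 70° = 2.57
Summing: -28.99 km east, 10.93 km north → (-28.99, 10.93).

(-28.99, 10.93)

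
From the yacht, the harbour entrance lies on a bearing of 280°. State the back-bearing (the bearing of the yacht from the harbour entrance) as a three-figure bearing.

Back-bearing = 280° − 180° = 100°.

100°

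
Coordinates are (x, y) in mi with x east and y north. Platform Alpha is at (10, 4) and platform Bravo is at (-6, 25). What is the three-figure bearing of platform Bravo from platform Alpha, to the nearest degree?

323°

Δeast = -6 − 10 = -16.00; Δnorth = 25 − 4 = 21.00.
Bearing = atan2(Δeast, Δnorth) mod 360° = 322.70° ≈ 323°.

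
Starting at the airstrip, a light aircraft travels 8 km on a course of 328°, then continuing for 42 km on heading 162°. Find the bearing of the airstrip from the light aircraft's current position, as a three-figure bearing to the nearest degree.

345°

Leg 1 (328°, 8 km): east 8 sin 328° = -4.24, north 8 cos 328° = 6.78
Leg 2 (162°, 42 km): east 42 sin 162° = 12.98, north 42 cos 162° = -39.94
Net displacement: 8.74 east, -33.16 north. Direction back to start is (-8.74, 33.16): bearing = atan2(-8.74, 33.16) mod 360° = 345.24° ≈ 345°.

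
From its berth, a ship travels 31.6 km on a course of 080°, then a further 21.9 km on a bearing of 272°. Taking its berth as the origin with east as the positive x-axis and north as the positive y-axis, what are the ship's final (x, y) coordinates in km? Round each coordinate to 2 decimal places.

Leg 1 (080°, 31.6 km): east 31.6 sin 80° = 31.12, north 31.6 cos 80° = 5.49
Leg 2 (272°, 21.9 km): east 21.9 sin 272° = -21.89, north 21.9 cos 272° = 0.76
Summing: 9.23 km east, 6.25 km north → (9.23, 6.25).

(9.23, 6.25)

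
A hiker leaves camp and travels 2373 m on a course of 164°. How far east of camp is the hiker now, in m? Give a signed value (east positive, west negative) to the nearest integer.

654 m

Leg 1 (164°, 2373 m): east 2373 sin 164° = 654.09, north 2373 cos 164° = -2281.07
Net east component: 654.09 m.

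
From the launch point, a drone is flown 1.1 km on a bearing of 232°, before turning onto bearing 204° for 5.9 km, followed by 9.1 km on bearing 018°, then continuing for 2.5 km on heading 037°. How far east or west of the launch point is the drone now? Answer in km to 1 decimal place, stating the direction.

Leg 1 (232°, 1.1 km): east 1.1 sin 232° = -0.87, north 1.1 cos 232° = -0.68
Leg 2 (204°, 5.9 km): east 5.9 sin 204° = -2.40, north 5.9 cos 204° = -5.39
Leg 3 (018°, 9.1 km): east 9.1 sin 18° = 2.81, north 9.1 cos 18° = 8.65
Leg 4 (037°, 2.5 km): east 2.5 sin 37° = 1.50, north 2.5 cos 37° = 2.00
Net east component: 1.05 km.

1.1 km east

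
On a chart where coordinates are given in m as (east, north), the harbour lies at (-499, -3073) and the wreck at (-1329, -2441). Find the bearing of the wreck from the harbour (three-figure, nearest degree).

307°

Δeast = -1329 − -499 = -830.00; Δnorth = -2441 − -3073 = 632.00.
Bearing = atan2(Δeast, Δnorth) mod 360° = 307.29° ≈ 307°.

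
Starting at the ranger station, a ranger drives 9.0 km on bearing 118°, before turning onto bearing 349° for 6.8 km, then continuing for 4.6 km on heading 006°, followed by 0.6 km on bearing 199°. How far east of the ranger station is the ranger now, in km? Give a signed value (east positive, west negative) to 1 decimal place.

Leg 1 (118°, 9.0 km): east 9.0 sin 118° = 7.95, north 9.0 cos 118° = -4.23
Leg 2 (349°, 6.8 km): east 6.8 sin 349° = -1.30, north 6.8 cos 349° = 6.68
Leg 3 (006°, 4.6 km): east 4.6 sin 6° = 0.48, north 4.6 cos 6° = 4.57
Leg 4 (199°, 0.6 km): east 0.6 sin 199° = -0.20, north 0.6 cos 199° = -0.57
Net east component: 6.93 km.

6.9 km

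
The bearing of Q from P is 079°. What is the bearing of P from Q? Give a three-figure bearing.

259°

Back-bearing = 079° + 180° = 259°.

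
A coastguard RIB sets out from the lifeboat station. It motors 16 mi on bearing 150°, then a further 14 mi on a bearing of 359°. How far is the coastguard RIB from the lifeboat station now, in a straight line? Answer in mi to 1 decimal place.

Leg 1 (150°, 16 mi): east 16 sin 150° = 8.00, north 16 cos 150° = -13.86
Leg 2 (359°, 14 mi): east 14 sin 359° = -0.24, north 14 cos 359° = 14.00
Net: 7.76 east, 0.14 north. Distance = √((7.76)² + (0.14)²) = 7.757 mi.

7.8 mi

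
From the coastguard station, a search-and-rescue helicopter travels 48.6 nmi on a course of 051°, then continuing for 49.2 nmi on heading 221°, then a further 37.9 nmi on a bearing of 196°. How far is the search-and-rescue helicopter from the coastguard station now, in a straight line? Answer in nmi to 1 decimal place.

Leg 1 (051°, 48.6 nmi): east 48.6 sin 51° = 37.77, north 48.6 cos 51° = 30.58
Leg 2 (221°, 49.2 nmi): east 49.2 sin 221° = -32.28, north 49.2 cos 221° = -37.13
Leg 3 (196°, 37.9 nmi): east 37.9 sin 196° = -10.45, north 37.9 cos 196° = -36.43
Net: -4.96 east, -42.98 north. Distance = √((-4.96)² + (-42.98)²) = 43.263 nmi.

43.3 nmi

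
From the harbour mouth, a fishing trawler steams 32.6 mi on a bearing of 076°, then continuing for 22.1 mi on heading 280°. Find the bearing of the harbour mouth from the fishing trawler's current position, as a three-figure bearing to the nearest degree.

Leg 1 (076°, 32.6 mi): east 32.6 sin 76° = 31.63, north 32.6 cos 76° = 7.89
Leg 2 (280°, 22.1 mi): east 22.1 sin 280° = -21.76, north 22.1 cos 280° = 3.84
Net displacement: 9.87 east, 11.72 north. Direction back to start is (-9.87, -11.72): bearing = atan2(-9.87, -11.72) mod 360° = 220.08° ≈ 220°.

220°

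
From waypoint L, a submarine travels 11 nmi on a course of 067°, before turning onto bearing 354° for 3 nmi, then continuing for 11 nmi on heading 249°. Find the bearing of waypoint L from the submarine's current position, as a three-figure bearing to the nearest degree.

Leg 1 (067°, 11 nmi): east 11 sin 67° = 10.13, north 11 cos 67° = 4.30
Leg 2 (354°, 3 nmi): east 3 sin 354° = -0.31, north 3 cos 354° = 2.98
Leg 3 (249°, 11 nmi): east 11 sin 249° = -10.27, north 11 cos 249° = -3.94
Net displacement: -0.46 east, 3.34 north. Direction back to start is (0.46, -3.34): bearing = atan2(0.46, -3.34) mod 360° = 172.20° ≈ 172°.

172°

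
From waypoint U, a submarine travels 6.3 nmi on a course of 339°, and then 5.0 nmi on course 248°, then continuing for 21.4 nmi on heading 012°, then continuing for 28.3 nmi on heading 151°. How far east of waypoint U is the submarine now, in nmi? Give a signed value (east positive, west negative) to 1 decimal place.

Leg 1 (339°, 6.3 nmi): east 6.3 sin 339° = -2.26, north 6.3 cos 339° = 5.88
Leg 2 (248°, 5.0 nmi): east 5.0 sin 248° = -4.64, north 5.0 cos 248° = -1.87
Leg 3 (012°, 21.4 nmi): east 21.4 sin 12° = 4.45, north 21.4 cos 12° = 20.93
Leg 4 (151°, 28.3 nmi): east 28.3 sin 151° = 13.72, north 28.3 cos 151° = -24.75
Net east component: 11.28 nmi.

11.3 nmi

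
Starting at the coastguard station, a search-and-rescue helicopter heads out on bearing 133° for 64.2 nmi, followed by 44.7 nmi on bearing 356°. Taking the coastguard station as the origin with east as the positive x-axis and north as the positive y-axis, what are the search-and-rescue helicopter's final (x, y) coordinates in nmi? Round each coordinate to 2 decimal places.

Leg 1 (133°, 64.2 nmi): east 64.2 sin 133° = 46.95, north 64.2 cos 133° = -43.78
Leg 2 (356°, 44.7 nmi): east 44.7 sin 356° = -3.12, north 44.7 cos 356° = 44.59
Summing: 43.83 nmi east, 0.81 nmi north → (43.83, 0.81).

(43.83, 0.81)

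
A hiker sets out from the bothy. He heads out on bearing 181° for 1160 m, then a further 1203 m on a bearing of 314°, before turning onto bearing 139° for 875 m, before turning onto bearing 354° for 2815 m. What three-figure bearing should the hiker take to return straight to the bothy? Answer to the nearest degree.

Leg 1 (181°, 1160 m): east 1160 sin 181° = -20.24, north 1160 cos 181° = -1159.82
Leg 2 (314°, 1203 m): east 1203 sin 314° = -865.37, north 1203 cos 314° = 835.67
Leg 3 (139°, 875 m): east 875 sin 139° = 574.05, north 875 cos 139° = -660.37
Leg 4 (354°, 2815 m): east 2815 sin 354° = -294.25, north 2815 cos 354° = 2799.58
Net displacement: -605.81 east, 1815.06 north. Direction back to start is (605.81, -1815.06): bearing = atan2(605.81, -1815.06) mod 360° = 161.54° ≈ 162°.

162°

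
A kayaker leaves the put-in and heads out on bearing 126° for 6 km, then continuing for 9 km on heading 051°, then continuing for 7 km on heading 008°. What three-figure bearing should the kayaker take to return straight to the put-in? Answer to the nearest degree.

Leg 1 (126°, 6 km): east 6 sin 126° = 4.85, north 6 cos 126° = -3.53
Leg 2 (051°, 9 km): east 9 sin 51° = 6.99, north 9 cos 51° = 5.66
Leg 3 (008°, 7 km): east 7 sin 8° = 0.97, north 7 cos 8° = 6.93
Net displacement: 12.82 east, 9.07 north. Direction back to start is (-12.82, -9.07): bearing = atan2(-12.82, -9.07) mod 360° = 234.73° ≈ 235°.

235°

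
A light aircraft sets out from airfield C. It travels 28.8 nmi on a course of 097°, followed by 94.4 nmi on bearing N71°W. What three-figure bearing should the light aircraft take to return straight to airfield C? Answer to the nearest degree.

114°

Leg 1 (097°, 28.8 nmi): east 28.8 sin 97° = 28.59, north 28.8 cos 97° = -3.51
Leg 2 (N71°W, 94.4 nmi): east 94.4 sin 289° = -89.26, north 94.4 cos 289° = 30.73
Net displacement: -60.67 east, 27.22 north. Direction back to start is (60.67, -27.22): bearing = atan2(60.67, -27.22) mod 360° = 114.17° ≈ 114°.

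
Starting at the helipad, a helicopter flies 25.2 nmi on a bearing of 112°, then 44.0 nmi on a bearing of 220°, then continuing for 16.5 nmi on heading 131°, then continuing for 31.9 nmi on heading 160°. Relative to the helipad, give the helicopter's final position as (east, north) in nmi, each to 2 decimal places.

Leg 1 (112°, 25.2 nmi): east 25.2 sin 112° = 23.37, north 25.2 cos 112° = -9.44
Leg 2 (220°, 44.0 nmi): east 44.0 sin 220° = -28.28, north 44.0 cos 220° = -33.71
Leg 3 (131°, 16.5 nmi): east 16.5 sin 131° = 12.45, north 16.5 cos 131° = -10.82
Leg 4 (160°, 31.9 nmi): east 31.9 sin 160° = 10.91, north 31.9 cos 160° = -29.98
Summing: 18.45 nmi east, -83.95 nmi north → (18.45, -83.95).

(18.45, -83.95)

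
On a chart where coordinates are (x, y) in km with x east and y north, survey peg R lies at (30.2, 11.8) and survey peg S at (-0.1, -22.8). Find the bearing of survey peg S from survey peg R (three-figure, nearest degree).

221°

Δeast = -0.1 − 30.2 = -30.30; Δnorth = -22.8 − 11.8 = -34.60.
Bearing = atan2(Δeast, Δnorth) mod 360° = 221.21° ≈ 221°.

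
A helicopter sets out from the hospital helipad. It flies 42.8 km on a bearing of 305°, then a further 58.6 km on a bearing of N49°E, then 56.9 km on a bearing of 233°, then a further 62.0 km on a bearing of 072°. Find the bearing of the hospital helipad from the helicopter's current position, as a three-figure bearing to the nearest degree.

205°

Leg 1 (305°, 42.8 km): east 42.8 sin 305° = -35.06, north 42.8 cos 305° = 24.55
Leg 2 (N49°E, 58.6 km): east 58.6 sin 49° = 44.23, north 58.6 cos 49° = 38.45
Leg 3 (233°, 56.9 km): east 56.9 sin 233° = -45.44, north 56.9 cos 233° = -34.24
Leg 4 (072°, 62.0 km): east 62.0 sin 72° = 58.97, north 62.0 cos 72° = 19.16
Net displacement: 22.69 east, 47.91 north. Direction back to start is (-22.69, -47.91): bearing = atan2(-22.69, -47.91) mod 360° = 205.34° ≈ 205°.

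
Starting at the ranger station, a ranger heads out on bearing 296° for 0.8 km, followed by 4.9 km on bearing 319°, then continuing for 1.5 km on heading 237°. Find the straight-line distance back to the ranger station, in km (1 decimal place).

6.1 km

Leg 1 (296°, 0.8 km): east 0.8 sin 296° = -0.72, north 0.8 cos 296° = 0.35
Leg 2 (319°, 4.9 km): east 4.9 sin 319° = -3.21, north 4.9 cos 319° = 3.70
Leg 3 (237°, 1.5 km): east 1.5 sin 237° = -1.26, north 1.5 cos 237° = -0.82
Net: -5.19 east, 3.23 north. Distance = √((-5.19)² + (3.23)²) = 6.115 km.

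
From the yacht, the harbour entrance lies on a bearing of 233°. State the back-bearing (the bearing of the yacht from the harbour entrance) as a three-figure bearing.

053°

Back-bearing = 233° − 180° = 053°.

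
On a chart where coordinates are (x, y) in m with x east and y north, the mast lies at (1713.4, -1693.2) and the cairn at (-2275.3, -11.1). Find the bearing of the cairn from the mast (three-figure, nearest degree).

Δeast = -2275.3 − 1713.4 = -3988.70; Δnorth = -11.1 − -1693.2 = 1682.10.
Bearing = atan2(Δeast, Δnorth) mod 360° = 292.87° ≈ 293°.

293°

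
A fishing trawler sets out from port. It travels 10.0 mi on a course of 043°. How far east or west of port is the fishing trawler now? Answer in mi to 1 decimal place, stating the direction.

6.8 mi east

Leg 1 (043°, 10.0 mi): east 10.0 sin 43° = 6.82, north 10.0 cos 43° = 7.31
Net east component: 6.82 mi.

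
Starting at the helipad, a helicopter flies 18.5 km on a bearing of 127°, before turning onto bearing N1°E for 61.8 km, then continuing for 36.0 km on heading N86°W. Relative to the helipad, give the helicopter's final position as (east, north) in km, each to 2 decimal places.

Leg 1 (127°, 18.5 km): east 18.5 sin 127° = 14.77, north 18.5 cos 127° = -11.13
Leg 2 (N1°E, 61.8 km): east 61.8 sin 1° = 1.08, north 61.8 cos 1° = 61.79
Leg 3 (N86°W, 36.0 km): east 36.0 sin 274° = -35.91, north 36.0 cos 274° = 2.51
Summing: -20.06 km east, 53.17 km north → (-20.06, 53.17).

(-20.06, 53.17)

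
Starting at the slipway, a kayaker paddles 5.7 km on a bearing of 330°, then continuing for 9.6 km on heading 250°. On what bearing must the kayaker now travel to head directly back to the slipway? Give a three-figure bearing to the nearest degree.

098°

Leg 1 (330°, 5.7 km): east 5.7 sin 330° = -2.85, north 5.7 cos 330° = 4.94
Leg 2 (250°, 9.6 km): east 9.6 sin 250° = -9.02, north 9.6 cos 250° = -3.28
Net displacement: -11.87 east, 1.65 north. Direction back to start is (11.87, -1.65): bearing = atan2(11.87, -1.65) mod 360° = 97.93° ≈ 098°.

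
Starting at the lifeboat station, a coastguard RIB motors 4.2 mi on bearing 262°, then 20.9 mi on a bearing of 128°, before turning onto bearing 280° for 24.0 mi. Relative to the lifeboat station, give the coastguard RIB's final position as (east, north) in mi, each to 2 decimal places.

(-11.33, -9.28)

Leg 1 (262°, 4.2 mi): east 4.2 sin 262° = -4.16, north 4.2 cos 262° = -0.58
Leg 2 (128°, 20.9 mi): east 20.9 sin 128° = 16.47, north 20.9 cos 128° = -12.87
Leg 3 (280°, 24.0 mi): east 24.0 sin 280° = -23.64, north 24.0 cos 280° = 4.17
Summing: -11.33 mi east, -9.28 mi north → (-11.33, -9.28).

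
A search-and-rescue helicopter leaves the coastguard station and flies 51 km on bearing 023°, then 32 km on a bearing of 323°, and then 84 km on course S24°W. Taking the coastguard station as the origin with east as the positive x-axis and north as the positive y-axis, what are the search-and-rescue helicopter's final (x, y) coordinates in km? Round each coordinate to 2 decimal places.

(-33.50, -4.24)

Leg 1 (023°, 51 km): east 51 sin 23° = 19.93, north 51 cos 23° = 46.95
Leg 2 (323°, 32 km): east 32 sin 323° = -19.26, north 32 cos 323° = 25.56
Leg 3 (S24°W, 84 km): east 84 sin 204° = -34.17, north 84 cos 204° = -76.74
Summing: -33.50 km east, -4.24 km north → (-33.50, -4.24).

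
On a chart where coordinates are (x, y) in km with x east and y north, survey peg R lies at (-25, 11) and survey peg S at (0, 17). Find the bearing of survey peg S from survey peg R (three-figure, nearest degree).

077°

Δeast = 0 − -25 = 25.00; Δnorth = 17 − 11 = 6.00.
Bearing = atan2(Δeast, Δnorth) mod 360° = 76.50° ≈ 077°.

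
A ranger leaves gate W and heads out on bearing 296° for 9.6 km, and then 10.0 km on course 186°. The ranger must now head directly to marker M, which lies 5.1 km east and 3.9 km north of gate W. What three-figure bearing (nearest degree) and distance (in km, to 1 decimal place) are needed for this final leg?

057°, 17.6 km

Leg 1 (296°, 9.6 km): east 9.6 sin 296° = -8.63, north 9.6 cos 296° = 4.21
Leg 2 (186°, 10.0 km): east 10.0 sin 186° = -1.05, north 10.0 cos 186° = -9.95
Current position: (-9.67, -5.74). Target: (5.1, 3.9). Remaining: Δeast = 14.77, Δnorth = 9.64.
Bearing = atan2(14.77, 9.64) mod 360° = 56.88°; distance = √((14.77)² + (9.64)²) = 17.639 km.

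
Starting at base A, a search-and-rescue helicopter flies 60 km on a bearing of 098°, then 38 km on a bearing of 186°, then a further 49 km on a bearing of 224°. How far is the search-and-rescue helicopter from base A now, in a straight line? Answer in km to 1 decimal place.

84.2 km

Leg 1 (098°, 60 km): east 60 sin 98° = 59.42, north 60 cos 98° = -8.35
Leg 2 (186°, 38 km): east 38 sin 186° = -3.97, north 38 cos 186° = -37.79
Leg 3 (224°, 49 km): east 49 sin 224° = -34.04, north 49 cos 224° = -35.25
Net: 21.41 east, -81.39 north. Distance = √((21.41)² + (-81.39)²) = 84.158 km.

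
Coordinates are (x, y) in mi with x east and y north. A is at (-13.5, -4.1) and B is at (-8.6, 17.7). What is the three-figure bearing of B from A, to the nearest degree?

Δeast = -8.6 − -13.5 = 4.90; Δnorth = 17.7 − -4.1 = 21.80.
Bearing = atan2(Δeast, Δnorth) mod 360° = 12.67° ≈ 013°.

013°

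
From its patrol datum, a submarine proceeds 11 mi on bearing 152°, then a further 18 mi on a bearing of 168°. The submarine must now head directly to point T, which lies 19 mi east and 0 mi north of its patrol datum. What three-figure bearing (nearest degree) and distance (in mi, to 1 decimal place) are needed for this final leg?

020°, 29.1 mi

Leg 1 (152°, 11 mi): east 11 sin 152° = 5.16, north 11 cos 152° = -9.71
Leg 2 (168°, 18 mi): east 18 sin 168° = 3.74, north 18 cos 168° = -17.61
Current position: (8.91, -27.32). Target: (19, 0). Remaining: Δeast = 10.09, Δnorth = 27.32.
Bearing = atan2(10.09, 27.32) mod 360° = 20.28°; distance = √((10.09)² + (27.32)²) = 29.124 mi.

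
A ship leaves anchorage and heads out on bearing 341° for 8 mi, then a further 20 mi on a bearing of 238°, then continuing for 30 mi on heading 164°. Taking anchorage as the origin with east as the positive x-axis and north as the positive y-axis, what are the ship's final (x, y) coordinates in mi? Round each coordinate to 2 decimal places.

Leg 1 (341°, 8 mi): east 8 sin 341° = -2.60, north 8 cos 341° = 7.56
Leg 2 (238°, 20 mi): east 20 sin 238° = -16.96, north 20 cos 238° = -10.60
Leg 3 (164°, 30 mi): east 30 sin 164° = 8.27, north 30 cos 164° = -28.84
Summing: -11.30 mi east, -31.87 mi north → (-11.30, -31.87).

(-11.30, -31.87)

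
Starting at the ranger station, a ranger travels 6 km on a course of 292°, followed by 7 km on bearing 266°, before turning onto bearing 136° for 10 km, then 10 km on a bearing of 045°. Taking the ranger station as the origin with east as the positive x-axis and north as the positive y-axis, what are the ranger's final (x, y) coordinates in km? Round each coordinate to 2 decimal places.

(1.47, 1.64)

Leg 1 (292°, 6 km): east 6 sin 292° = -5.56, north 6 cos 292° = 2.25
Leg 2 (266°, 7 km): east 7 sin 266° = -6.98, north 7 cos 266° = -0.49
Leg 3 (136°, 10 km): east 10 sin 136° = 6.95, north 10 cos 136° = -7.19
Leg 4 (045°, 10 km): east 10 sin 45° = 7.07, north 10 cos 45° = 7.07
Summing: 1.47 km east, 1.64 km north → (1.47, 1.64).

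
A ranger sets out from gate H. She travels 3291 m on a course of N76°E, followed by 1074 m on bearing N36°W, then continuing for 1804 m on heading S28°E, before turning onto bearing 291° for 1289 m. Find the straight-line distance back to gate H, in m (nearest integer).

Leg 1 (N76°E, 3291 m): east 3291 sin 76° = 3193.24, north 3291 cos 76° = 796.16
Leg 2 (N36°W, 1074 m): east 1074 sin 324° = -631.28, north 1074 cos 324° = 868.88
Leg 3 (S28°E, 1804 m): east 1804 sin 152° = 846.93, north 1804 cos 152° = -1592.84
Leg 4 (291°, 1289 m): east 1289 sin 291° = -1203.39, north 1289 cos 291° = 461.94
Net: 2205.50 east, 534.15 north. Distance = √((2205.50)² + (534.15)²) = 2269.264 m.

2269 m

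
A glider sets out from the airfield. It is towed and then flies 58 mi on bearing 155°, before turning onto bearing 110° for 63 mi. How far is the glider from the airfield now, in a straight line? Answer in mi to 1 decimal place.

Leg 1 (155°, 58 mi): east 58 sin 155° = 24.51, north 58 cos 155° = -52.57
Leg 2 (110°, 63 mi): east 63 sin 110° = 59.20, north 63 cos 110° = -21.55
Net: 83.71 east, -74.11 north. Distance = √((83.71)² + (-74.11)²) = 111.806 mi.

111.8 mi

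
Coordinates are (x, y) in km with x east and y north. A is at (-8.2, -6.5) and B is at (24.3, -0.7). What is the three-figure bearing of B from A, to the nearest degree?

080°

Δeast = 24.3 − -8.2 = 32.50; Δnorth = -0.7 − -6.5 = 5.80.
Bearing = atan2(Δeast, Δnorth) mod 360° = 79.88° ≈ 080°.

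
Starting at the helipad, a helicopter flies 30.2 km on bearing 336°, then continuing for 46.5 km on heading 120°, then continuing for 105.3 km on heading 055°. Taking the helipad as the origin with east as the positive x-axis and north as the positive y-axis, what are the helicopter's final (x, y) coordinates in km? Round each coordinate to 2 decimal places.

(114.24, 64.74)

Leg 1 (336°, 30.2 km): east 30.2 sin 336° = -12.28, north 30.2 cos 336° = 27.59
Leg 2 (120°, 46.5 km): east 46.5 sin 120° = 40.27, north 46.5 cos 120° = -23.25
Leg 3 (055°, 105.3 km): east 105.3 sin 55° = 86.26, north 105.3 cos 55° = 60.40
Summing: 114.24 km east, 64.74 km north → (114.24, 64.74).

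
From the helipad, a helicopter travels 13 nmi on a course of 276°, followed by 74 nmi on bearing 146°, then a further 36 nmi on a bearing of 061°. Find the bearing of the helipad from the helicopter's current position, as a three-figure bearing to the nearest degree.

Leg 1 (276°, 13 nmi): east 13 sin 276° = -12.93, north 13 cos 276° = 1.36
Leg 2 (146°, 74 nmi): east 74 sin 146° = 41.38, north 74 cos 146° = -61.35
Leg 3 (061°, 36 nmi): east 36 sin 61° = 31.49, north 36 cos 61° = 17.45
Net displacement: 59.94 east, -42.54 north. Direction back to start is (-59.94, 42.54): bearing = atan2(-59.94, 42.54) mod 360° = 305.36° ≈ 305°.

305°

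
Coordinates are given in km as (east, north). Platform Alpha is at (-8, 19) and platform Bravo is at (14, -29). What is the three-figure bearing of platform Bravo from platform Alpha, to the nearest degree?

155°

Δeast = 14 − -8 = 22.00; Δnorth = -29 − 19 = -48.00.
Bearing = atan2(Δeast, Δnorth) mod 360° = 155.38° ≈ 155°.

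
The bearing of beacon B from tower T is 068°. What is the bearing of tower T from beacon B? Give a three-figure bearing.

Back-bearing = 068° + 180° = 248°.

248°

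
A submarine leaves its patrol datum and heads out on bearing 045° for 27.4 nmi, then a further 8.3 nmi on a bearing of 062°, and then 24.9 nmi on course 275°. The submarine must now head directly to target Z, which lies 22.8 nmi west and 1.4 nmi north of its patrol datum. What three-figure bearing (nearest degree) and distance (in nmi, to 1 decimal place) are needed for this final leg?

Leg 1 (045°, 27.4 nmi): east 27.4 sin 45° = 19.37, north 27.4 cos 45° = 19.37
Leg 2 (062°, 8.3 nmi): east 8.3 sin 62° = 7.33, north 8.3 cos 62° = 3.90
Leg 3 (275°, 24.9 nmi): east 24.9 sin 275° = -24.81, north 24.9 cos 275° = 2.17
Current position: (1.90, 25.44). Target: (-22.8, 1.4). Remaining: Δeast = -24.70, Δnorth = -24.04.
Bearing = atan2(-24.70, -24.04) mod 360° = 225.77°; distance = √((-24.70)² + (-24.04)²) = 34.467 nmi.

226°, 34.5 nmi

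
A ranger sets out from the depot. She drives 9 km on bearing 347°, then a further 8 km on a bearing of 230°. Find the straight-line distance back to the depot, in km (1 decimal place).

Leg 1 (347°, 9 km): east 9 sin 347° = -2.02, north 9 cos 347° = 8.77
Leg 2 (230°, 8 km): east 8 sin 230° = -6.13, north 8 cos 230° = -5.14
Net: -8.15 east, 3.63 north. Distance = √((-8.15)² + (3.63)²) = 8.923 km.

8.9 km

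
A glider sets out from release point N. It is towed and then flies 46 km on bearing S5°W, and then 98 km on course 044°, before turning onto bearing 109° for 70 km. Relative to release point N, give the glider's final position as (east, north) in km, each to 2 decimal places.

Leg 1 (S5°W, 46 km): east 46 sin 185° = -4.01, north 46 cos 185° = -45.82
Leg 2 (044°, 98 km): east 98 sin 44° = 68.08, north 98 cos 44° = 70.50
Leg 3 (109°, 70 km): east 70 sin 109° = 66.19, north 70 cos 109° = -22.79
Summing: 130.25 km east, 1.88 km north → (130.25, 1.88).

(130.25, 1.88)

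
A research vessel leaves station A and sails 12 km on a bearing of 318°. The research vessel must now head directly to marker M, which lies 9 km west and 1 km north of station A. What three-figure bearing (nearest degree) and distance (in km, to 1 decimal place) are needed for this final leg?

187°, 8.0 km

Leg 1 (318°, 12 km): east 12 sin 318° = -8.03, north 12 cos 318° = 8.92
Current position: (-8.03, 8.92). Target: (-9, 1). Remaining: Δeast = -0.97, Δnorth = -7.92.
Bearing = atan2(-0.97, -7.92) mod 360° = 186.99°; distance = √((-0.97)² + (-7.92)²) = 7.977 km.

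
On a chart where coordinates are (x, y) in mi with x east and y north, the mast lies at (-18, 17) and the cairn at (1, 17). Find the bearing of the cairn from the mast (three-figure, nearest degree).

Δeast = 1 − -18 = 19.00; Δnorth = 17 − 17 = 0.00.
Bearing = atan2(Δeast, Δnorth) mod 360° = 90.00° ≈ 090°.

090°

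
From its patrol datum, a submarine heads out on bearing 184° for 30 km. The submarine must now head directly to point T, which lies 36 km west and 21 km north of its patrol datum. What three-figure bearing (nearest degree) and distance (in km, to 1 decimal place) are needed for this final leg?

Leg 1 (184°, 30 km): east 30 sin 184° = -2.09, north 30 cos 184° = -29.93
Current position: (-2.09, -29.93). Target: (-36, 21). Remaining: Δeast = -33.91, Δnorth = 50.93.
Bearing = atan2(-33.91, 50.93) mod 360° = 326.34°; distance = √((-33.91)² + (50.93)²) = 61.182 km.

326°, 61.2 km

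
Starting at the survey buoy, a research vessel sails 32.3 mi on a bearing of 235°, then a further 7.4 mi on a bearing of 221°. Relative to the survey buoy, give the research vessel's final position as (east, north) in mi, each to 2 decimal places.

(-31.31, -24.11)

Leg 1 (235°, 32.3 mi): east 32.3 sin 235° = -26.46, north 32.3 cos 235° = -18.53
Leg 2 (221°, 7.4 mi): east 7.4 sin 221° = -4.85, north 7.4 cos 221° = -5.58
Summing: -31.31 mi east, -24.11 mi north → (-31.31, -24.11).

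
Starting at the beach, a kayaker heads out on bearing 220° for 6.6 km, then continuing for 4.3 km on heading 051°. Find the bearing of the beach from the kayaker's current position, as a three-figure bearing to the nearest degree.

021°

Leg 1 (220°, 6.6 km): east 6.6 sin 220° = -4.24, north 6.6 cos 220° = -5.06
Leg 2 (051°, 4.3 km): east 4.3 sin 51° = 3.34, north 4.3 cos 51° = 2.71
Net displacement: -0.90 east, -2.35 north. Direction back to start is (0.90, 2.35): bearing = atan2(0.90, 2.35) mod 360° = 20.97° ≈ 021°.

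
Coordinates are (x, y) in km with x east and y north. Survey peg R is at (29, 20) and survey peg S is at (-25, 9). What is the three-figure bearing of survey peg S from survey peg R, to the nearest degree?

Δeast = -25 − 29 = -54.00; Δnorth = 9 − 20 = -11.00.
Bearing = atan2(Δeast, Δnorth) mod 360° = 258.49° ≈ 258°.

258°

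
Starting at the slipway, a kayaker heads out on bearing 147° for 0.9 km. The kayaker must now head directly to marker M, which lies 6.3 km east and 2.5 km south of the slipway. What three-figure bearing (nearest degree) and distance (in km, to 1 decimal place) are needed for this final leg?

Leg 1 (147°, 0.9 km): east 0.9 sin 147° = 0.49, north 0.9 cos 147° = -0.75
Current position: (0.49, -0.75). Target: (6.3, -2.5). Remaining: Δeast = 5.81, Δnorth = -1.75.
Bearing = atan2(5.81, -1.75) mod 360° = 106.72°; distance = √((5.81)² + (-1.75)²) = 6.066 km.

107°, 6.1 km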